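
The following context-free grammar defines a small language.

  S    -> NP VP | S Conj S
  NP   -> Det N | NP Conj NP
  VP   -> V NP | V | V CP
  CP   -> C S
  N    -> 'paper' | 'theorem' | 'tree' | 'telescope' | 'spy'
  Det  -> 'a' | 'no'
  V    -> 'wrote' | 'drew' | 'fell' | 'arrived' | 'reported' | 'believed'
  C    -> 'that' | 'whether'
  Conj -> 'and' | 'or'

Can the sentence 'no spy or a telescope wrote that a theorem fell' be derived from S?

[S [NP [NP [Det no] [N spy]] [Conj or] [NP [Det a] [N telescope]]] [VP [V wrote] [CP [C that] [S [NP [Det a] [N theorem]] [VP [V fell]]]]]]
The bracketing above is licensed at every node by one of the given productions, with S at the root.

Grammatical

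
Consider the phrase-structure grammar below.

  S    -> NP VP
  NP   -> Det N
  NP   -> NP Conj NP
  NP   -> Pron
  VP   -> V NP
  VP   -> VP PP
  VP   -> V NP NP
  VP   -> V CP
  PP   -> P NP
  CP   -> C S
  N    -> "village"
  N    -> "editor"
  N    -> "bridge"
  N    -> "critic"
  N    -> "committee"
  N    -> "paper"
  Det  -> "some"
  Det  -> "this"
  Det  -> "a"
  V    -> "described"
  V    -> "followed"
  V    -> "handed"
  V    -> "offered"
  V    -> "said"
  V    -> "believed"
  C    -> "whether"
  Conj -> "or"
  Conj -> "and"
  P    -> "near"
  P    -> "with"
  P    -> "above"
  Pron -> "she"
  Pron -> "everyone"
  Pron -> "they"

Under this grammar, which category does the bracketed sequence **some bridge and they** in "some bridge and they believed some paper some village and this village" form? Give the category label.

[S [NP [NP [Det some] [N bridge]] [Conj and] [NP [Pron they]]] [VP [V believed] [NP [Det some] [N paper]] [NP [NP [Det some] [N village]] [Conj and] [NP [Det this] [N village]]]]]
The span 'some bridge and they' is the NP node built by NP → NP Conj NP.

NP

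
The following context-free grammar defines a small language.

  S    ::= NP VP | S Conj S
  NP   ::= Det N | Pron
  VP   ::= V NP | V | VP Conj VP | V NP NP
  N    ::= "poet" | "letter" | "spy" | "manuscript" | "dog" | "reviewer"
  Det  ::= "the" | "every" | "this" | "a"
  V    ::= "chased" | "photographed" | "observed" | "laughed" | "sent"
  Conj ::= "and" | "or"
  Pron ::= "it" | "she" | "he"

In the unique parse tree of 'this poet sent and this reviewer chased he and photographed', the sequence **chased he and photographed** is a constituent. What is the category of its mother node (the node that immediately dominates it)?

S

[S [S [NP [Det this] [N poet]] [VP [V sent]]] [Conj and] [S [NP [Det this] [N reviewer]] [VP [VP [V chased] [NP [Pron he]]] [Conj and] [VP [V photographed]]]]]
The span 'chased he and photographed' is the VP node built by VP → VP Conj VP.
Its mother is the S built by S → NP VP.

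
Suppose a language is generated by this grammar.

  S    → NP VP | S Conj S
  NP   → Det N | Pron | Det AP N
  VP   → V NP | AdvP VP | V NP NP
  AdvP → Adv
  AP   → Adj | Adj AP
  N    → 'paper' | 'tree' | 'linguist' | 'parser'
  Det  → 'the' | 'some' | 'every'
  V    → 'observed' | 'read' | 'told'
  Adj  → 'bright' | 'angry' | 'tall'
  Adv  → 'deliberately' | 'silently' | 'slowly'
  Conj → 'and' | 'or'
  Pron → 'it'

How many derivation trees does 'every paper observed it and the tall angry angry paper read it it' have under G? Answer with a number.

[S [S [NP [Det every] [N paper]] [VP [V observed] [NP [Pron it]]]] [Conj and] [S [NP [Det the] [AP [Adj tall] [AP [Adj angry] [AP [Adj angry]]]] [N paper]] [VP [V read] [NP [Pron it]] [NP [Pron it]]]]]
No rule offers an alternative attachment or grouping for any span, so this is the only derivation.

1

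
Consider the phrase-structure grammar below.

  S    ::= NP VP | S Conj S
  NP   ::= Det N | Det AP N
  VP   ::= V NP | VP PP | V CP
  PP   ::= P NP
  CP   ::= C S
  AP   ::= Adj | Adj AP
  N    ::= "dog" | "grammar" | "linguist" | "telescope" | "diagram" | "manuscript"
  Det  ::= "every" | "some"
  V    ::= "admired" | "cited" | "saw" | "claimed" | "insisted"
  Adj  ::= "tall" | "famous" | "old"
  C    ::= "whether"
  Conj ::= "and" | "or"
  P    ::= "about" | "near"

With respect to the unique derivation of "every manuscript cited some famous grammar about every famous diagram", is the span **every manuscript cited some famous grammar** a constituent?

No

[S [NP [Det every] [N manuscript]] [VP [VP [V cited] [NP [Det some] [AP [Adj famous]] [N grammar]]] [PP [P about] [NP [Det every] [AP [Adj famous]] [N diagram]]]]]
The smallest constituent containing 'every manuscript cited some famous grammar' is the S spanning 'every manuscript cited some famous grammar about every famous diagram'; no single node in the tree dominates exactly the given words.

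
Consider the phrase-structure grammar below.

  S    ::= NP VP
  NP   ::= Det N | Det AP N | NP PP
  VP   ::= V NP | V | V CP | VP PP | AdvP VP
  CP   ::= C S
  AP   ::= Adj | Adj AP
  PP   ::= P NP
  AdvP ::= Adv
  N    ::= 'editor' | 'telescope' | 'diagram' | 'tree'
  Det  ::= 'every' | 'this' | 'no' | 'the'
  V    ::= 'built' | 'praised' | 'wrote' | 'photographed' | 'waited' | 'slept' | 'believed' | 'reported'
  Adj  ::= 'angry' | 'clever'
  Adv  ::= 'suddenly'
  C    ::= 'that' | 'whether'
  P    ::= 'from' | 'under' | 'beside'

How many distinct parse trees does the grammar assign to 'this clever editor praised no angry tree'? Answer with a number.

1

[S [NP [Det this] [AP [Adj clever]] [N editor]] [VP [V praised] [NP [Det no] [AP [Adj angry]] [N tree]]]]
No rule offers an alternative attachment or grouping for any span, so this is the only derivation.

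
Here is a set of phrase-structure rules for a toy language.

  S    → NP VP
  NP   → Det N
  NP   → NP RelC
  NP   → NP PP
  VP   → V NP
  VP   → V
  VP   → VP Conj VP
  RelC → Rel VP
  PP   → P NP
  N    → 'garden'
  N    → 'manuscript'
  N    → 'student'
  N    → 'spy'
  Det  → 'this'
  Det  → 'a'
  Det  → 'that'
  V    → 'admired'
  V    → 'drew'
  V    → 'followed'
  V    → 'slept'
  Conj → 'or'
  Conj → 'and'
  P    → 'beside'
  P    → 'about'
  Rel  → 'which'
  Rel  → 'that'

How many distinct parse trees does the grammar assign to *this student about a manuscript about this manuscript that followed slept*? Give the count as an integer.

5

Two of the 5 distinct bracketings:
[S [NP [NP [NP [Det this] [N student]] [PP [P about] [NP [NP [Det a] [N manuscript]] [PP [P about] [NP [Det this] [N manuscript]]]]]] [RelC [Rel that] [VP [V followed]]]] [VP [V slept]]]
[S [NP [NP [NP [NP [Det this] [N student]] [PP [P about] [NP [Det a] [N manuscript]]]] [PP [P about] [NP [Det this] [N manuscript]]]] [RelC [Rel that] [VP [V followed]]]] [VP [V slept]]]
The trees differ in how a recursive rule is bracketed over the same span.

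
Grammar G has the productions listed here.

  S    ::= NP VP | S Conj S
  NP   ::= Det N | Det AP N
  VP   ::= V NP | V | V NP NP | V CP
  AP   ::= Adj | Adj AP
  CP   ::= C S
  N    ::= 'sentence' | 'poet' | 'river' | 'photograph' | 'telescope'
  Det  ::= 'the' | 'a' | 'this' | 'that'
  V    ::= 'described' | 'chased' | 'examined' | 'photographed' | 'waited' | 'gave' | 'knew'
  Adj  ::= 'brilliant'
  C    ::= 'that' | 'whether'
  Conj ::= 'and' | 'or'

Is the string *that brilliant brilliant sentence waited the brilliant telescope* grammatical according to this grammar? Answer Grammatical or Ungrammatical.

Grammatical

S
  NP
    Det: that
    AP
      Adj: brilliant
      AP
        Adj: brilliant
    N: sentence
  VP
    V: waited
    NP
      Det: the
      AP
        Adj: brilliant
      N: telescope
Each bracket corresponds to one application of a listed rule, so the string is derivable from S.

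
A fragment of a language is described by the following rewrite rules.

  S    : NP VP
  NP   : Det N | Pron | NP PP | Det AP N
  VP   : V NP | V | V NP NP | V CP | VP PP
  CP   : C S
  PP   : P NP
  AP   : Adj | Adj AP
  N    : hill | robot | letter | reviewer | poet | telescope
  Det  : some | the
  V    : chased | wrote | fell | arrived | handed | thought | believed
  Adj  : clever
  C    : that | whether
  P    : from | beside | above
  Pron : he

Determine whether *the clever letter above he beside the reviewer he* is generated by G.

For S → NP VP, every NP-prefix leaves a non-VP remainder: after 'the clever letter' the remainder is not a VP; after 'the clever letter above he' the remainder is not a VP; after 'the clever letter above he beside the reviewer' the remainder is not a VP.

Ungrammatical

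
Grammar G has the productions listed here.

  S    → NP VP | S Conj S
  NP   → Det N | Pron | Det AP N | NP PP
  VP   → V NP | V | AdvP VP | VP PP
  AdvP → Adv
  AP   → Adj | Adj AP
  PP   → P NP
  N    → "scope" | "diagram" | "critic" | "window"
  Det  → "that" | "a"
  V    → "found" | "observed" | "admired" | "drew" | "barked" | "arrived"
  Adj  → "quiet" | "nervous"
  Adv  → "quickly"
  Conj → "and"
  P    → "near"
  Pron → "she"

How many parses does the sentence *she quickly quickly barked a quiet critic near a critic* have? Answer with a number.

4

Two of the 4 distinct bracketings:
[S [NP [Pron she]] [VP [AdvP [Adv quickly]] [VP [AdvP [Adv quickly]] [VP [V barked] [NP [NP [Det a] [AP [Adj quiet]] [N critic]] [PP [P near] [NP [Det a] [N critic]]]]]]]]
[S [NP [Pron she]] [VP [AdvP [Adv quickly]] [VP [AdvP [Adv quickly]] [VP [VP [V barked] [NP [Det a] [AP [Adj quiet]] [N critic]]] [PP [P near] [NP [Det a] [N critic]]]]]]]
The difference turns on whether NP → NP PP is used at the relevant span, versus an alternative expansion of NP.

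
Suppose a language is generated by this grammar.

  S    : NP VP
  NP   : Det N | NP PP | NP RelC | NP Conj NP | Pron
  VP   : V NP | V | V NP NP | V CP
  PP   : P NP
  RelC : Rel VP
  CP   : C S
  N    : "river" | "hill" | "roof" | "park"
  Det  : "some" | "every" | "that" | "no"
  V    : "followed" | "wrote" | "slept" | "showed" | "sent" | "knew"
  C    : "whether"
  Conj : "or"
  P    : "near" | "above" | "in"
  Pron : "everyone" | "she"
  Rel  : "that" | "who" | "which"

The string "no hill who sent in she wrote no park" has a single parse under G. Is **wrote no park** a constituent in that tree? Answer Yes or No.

Yes

[S [NP [NP [NP [Det no] [N hill]] [RelC [Rel who] [VP [V sent]]]] [PP [P in] [NP [Pron she]]]] [VP [V wrote] [NP [Det no] [N park]]]]
The words 'wrote no park' are exhaustively dominated by a single VP node (built by VP → V NP), so they form a constituent.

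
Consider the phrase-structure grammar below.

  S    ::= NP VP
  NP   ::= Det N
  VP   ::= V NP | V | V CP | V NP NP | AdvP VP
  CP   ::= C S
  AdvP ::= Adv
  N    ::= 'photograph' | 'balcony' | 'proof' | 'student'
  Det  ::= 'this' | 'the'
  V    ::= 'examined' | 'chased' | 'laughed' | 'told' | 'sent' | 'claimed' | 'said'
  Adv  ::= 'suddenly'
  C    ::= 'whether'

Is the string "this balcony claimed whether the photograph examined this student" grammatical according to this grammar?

Grammatical

S
  NP
    Det: this
    N: balcony
  VP
    V: claimed
    CP
      C: whether
      S
        NP
          Det: the
          N: photograph
        VP
          V: examined
          NP
            Det: this
            N: student
Each bracket corresponds to one application of a listed rule, so the string is derivable from S.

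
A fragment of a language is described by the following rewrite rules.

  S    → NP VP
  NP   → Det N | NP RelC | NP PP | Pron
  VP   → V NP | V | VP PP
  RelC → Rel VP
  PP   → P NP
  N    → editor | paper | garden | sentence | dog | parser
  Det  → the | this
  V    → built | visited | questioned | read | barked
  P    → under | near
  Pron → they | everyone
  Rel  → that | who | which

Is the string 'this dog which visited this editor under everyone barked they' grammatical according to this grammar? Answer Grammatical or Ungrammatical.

S
  NP
    NP
      Det: this
      N: dog
    RelC
      Rel: which
      VP
        V: visited
        NP
          NP
            Det: this
            N: editor
          PP
            P: under
            NP
              Pron: everyone
  VP
    V: barked
    NP
      Pron: they
Every word is introduced by a lexical rule and the phrasal rules combine the resulting categories into a single S.

Grammatical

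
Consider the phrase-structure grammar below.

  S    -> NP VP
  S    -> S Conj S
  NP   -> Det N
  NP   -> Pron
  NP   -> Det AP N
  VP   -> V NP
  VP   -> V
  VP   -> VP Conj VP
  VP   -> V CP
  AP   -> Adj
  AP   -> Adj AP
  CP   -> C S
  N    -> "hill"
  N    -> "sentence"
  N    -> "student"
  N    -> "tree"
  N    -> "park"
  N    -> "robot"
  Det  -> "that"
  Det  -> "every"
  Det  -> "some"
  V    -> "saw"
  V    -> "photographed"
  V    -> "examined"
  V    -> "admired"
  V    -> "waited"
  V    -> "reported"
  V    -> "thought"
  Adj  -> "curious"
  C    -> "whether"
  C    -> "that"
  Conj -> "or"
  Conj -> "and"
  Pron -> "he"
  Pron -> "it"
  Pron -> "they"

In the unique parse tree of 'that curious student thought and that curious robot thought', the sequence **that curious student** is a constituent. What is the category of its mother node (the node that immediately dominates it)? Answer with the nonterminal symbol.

S

S
  S
    NP
      Det: that
      AP
        Adj: curious
      N: student
    VP
      V: thought
  Conj: and
  S
    NP
      Det: that
      AP
        Adj: curious
      N: robot
    VP
      V: thought
The span 'that curious student' is the NP node built by NP → Det AP N.
Its mother is the S built by S → NP VP.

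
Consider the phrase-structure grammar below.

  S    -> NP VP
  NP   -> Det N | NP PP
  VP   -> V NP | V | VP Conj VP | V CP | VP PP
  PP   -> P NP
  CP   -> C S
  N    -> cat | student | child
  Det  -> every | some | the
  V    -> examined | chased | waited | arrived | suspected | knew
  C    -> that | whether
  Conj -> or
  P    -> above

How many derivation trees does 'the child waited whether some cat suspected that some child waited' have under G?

1

[S [NP [Det the] [N child]] [VP [V waited] [CP [C whether] [S [NP [Det some] [N cat]] [VP [V suspected] [CP [C that] [S [NP [Det some] [N child]] [VP [V waited]]]]]]]]]
No rule offers an alternative attachment or grouping for any span, so this is the only derivation.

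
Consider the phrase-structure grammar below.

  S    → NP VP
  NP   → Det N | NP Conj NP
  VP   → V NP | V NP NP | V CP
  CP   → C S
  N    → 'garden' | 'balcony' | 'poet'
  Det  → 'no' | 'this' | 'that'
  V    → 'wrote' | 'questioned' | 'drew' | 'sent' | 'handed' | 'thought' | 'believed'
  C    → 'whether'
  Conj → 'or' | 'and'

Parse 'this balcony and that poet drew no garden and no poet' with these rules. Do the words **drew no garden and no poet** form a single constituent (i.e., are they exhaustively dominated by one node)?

Yes

[S [NP [NP [Det this] [N balcony]] [Conj and] [NP [Det that] [N poet]]] [VP [V drew] [NP [NP [Det no] [N garden]] [Conj and] [NP [Det no] [N poet]]]]]
The words 'drew no garden and no poet' are exhaustively dominated by a single VP node (built by VP → V NP), so they form a constituent.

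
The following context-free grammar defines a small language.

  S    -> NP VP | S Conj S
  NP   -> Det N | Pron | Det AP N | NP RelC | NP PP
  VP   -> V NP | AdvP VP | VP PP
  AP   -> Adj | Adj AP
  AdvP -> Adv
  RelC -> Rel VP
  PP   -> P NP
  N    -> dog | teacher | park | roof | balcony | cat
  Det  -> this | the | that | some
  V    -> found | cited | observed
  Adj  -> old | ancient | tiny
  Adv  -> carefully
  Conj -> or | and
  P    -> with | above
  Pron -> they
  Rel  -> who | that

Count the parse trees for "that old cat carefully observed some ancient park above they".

Two of the 3 distinct bracketings:
[S [NP [Det that] [AP [Adj old]] [N cat]] [VP [AdvP [Adv carefully]] [VP [V observed] [NP [NP [Det some] [AP [Adj ancient]] [N park]] [PP [P above] [NP [Pron they]]]]]]]
[S [NP [Det that] [AP [Adj old]] [N cat]] [VP [AdvP [Adv carefully]] [VP [VP [V observed] [NP [Det some] [AP [Adj ancient]] [N park]]] [PP [P above] [NP [Pron they]]]]]]
The difference turns on whether NP → NP PP is used at the relevant span, versus an alternative expansion of NP.

3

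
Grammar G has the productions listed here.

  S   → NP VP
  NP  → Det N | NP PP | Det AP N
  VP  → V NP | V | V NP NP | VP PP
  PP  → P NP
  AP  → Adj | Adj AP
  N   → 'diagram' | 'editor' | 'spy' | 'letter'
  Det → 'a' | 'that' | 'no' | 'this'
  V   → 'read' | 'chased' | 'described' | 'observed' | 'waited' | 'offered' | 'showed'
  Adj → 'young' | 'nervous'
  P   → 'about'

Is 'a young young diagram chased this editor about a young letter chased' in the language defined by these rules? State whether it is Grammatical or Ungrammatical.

Ungrammatical

For S → NP VP, the only prefix that parses as NP is 'a young young diagram', but the remainder 'chased this editor about a young letter chased' is not a VP under these rules.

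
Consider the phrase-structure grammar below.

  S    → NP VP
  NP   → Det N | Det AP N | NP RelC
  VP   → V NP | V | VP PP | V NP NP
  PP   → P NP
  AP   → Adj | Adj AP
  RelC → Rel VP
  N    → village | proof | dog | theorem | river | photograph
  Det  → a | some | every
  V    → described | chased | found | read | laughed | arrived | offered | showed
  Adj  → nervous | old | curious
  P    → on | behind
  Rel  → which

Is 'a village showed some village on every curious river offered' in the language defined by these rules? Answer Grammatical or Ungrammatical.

Ungrammatical

For S → NP VP, the only prefix that parses as NP is 'a village', but the remainder 'showed some village on every curious river offered' is not a VP under these rules.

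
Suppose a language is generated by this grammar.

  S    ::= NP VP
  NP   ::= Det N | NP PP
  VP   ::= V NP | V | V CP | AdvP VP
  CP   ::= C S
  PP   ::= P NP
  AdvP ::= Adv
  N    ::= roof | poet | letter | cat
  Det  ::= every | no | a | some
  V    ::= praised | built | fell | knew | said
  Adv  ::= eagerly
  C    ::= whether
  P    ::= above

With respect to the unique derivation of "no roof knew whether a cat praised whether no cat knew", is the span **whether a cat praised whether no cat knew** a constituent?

[S [NP [Det no] [N roof]] [VP [V knew] [CP [C whether] [S [NP [Det a] [N cat]] [VP [V praised] [CP [C whether] [S [NP [Det no] [N cat]] [VP [V knew]]]]]]]]]
The words 'whether a cat praised whether no cat knew' are exhaustively dominated by a single CP node (built by CP → C S), so they form a constituent.

Yes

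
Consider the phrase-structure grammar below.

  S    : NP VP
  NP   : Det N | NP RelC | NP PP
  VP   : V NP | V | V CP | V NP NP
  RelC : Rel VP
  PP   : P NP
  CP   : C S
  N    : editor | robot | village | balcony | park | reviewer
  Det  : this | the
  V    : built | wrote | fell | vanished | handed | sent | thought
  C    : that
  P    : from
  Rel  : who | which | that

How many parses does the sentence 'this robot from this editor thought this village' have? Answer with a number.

[S [NP [NP [Det this] [N robot]] [PP [P from] [NP [Det this] [N editor]]]] [VP [V thought] [NP [Det this] [N village]]]]
No rule offers an alternative attachment or grouping for any span, so this is the only derivation.

1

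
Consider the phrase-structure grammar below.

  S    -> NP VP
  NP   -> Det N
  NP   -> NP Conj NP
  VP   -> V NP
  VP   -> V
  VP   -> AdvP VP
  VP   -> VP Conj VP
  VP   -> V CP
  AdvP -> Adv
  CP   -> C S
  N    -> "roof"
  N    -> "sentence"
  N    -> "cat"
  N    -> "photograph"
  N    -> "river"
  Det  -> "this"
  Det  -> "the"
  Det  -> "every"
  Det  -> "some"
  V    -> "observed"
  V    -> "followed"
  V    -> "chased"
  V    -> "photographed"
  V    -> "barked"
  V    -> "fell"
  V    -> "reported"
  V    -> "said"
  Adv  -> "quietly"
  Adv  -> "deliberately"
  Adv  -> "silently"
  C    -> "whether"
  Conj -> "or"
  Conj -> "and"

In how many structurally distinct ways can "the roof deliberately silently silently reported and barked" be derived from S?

Two of the 4 distinct bracketings:
[S [NP [Det the] [N roof]] [VP [AdvP [Adv deliberately]] [VP [AdvP [Adv silently]] [VP [AdvP [Adv silently]] [VP [VP [V reported]] [Conj and] [VP [V barked]]]]]]]
[S [NP [Det the] [N roof]] [VP [AdvP [Adv deliberately]] [VP [AdvP [Adv silently]] [VP [VP [AdvP [Adv silently]] [VP [V reported]]] [Conj and] [VP [V barked]]]]]]
The trees differ in how a recursive rule is bracketed over the same span.

4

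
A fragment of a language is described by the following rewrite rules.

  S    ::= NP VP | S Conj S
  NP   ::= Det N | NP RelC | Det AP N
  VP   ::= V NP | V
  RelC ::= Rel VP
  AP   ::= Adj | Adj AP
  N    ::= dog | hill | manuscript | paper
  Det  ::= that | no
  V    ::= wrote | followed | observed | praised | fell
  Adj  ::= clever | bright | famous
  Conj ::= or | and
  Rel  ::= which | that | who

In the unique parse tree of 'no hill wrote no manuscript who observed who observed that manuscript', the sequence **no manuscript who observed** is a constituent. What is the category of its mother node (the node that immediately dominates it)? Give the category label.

S
  NP
    Det: no
    N: hill
  VP
    V: wrote
    NP
      NP
        NP
          Det: no
          N: manuscript
        RelC
          Rel: who
          VP
            V: observed
      RelC
        Rel: who
        VP
          V: observed
          NP
            Det: that
            N: manuscript
The span 'no manuscript who observed' is the NP node built by NP → NP RelC.
Its mother is the NP built by NP → NP RelC.

NP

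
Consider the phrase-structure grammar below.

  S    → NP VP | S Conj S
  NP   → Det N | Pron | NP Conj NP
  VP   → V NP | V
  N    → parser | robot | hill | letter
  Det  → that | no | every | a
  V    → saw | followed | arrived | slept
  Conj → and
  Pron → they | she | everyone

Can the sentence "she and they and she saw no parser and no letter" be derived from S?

S
  NP
    NP
      Pron: she
    Conj: and
    NP
      NP
        Pron: they
      Conj: and
      NP
        Pron: she
  VP
    V: saw
    NP
      NP
        Det: no
        N: parser
      Conj: and
      NP
        Det: no
        N: letter
Every word is introduced by a lexical rule and the phrasal rules combine the resulting categories into a single S.

Grammatical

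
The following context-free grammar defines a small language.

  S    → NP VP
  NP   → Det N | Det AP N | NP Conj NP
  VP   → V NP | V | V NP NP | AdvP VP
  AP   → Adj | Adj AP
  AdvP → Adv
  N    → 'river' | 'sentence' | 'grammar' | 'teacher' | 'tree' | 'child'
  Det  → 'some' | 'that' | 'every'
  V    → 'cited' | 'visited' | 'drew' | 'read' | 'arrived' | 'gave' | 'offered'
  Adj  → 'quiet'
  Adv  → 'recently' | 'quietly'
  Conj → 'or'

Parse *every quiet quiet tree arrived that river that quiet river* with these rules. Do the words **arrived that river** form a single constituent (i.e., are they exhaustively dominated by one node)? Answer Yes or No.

No

[S [NP [Det every] [AP [Adj quiet] [AP [Adj quiet]]] [N tree]] [VP [V arrived] [NP [Det that] [N river]] [NP [Det that] [AP [Adj quiet]] [N river]]]]
The smallest constituent containing 'arrived that river' is the VP spanning 'arrived that river that quiet river'; no single node in the tree dominates exactly the given words.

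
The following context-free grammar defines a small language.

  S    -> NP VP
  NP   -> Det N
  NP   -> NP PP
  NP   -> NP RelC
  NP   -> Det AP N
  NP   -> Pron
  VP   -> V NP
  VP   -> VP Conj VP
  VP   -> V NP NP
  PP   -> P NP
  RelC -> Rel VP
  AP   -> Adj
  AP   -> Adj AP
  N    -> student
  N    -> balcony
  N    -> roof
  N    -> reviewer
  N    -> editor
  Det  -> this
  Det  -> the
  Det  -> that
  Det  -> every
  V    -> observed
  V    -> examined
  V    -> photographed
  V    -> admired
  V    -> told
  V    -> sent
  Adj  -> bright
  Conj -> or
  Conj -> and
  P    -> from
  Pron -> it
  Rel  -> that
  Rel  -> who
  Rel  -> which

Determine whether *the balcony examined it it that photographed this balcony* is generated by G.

Grammatical

S
  NP
    Det: the
    N: balcony
  VP
    V: examined
    NP
      Pron: it
    NP
      NP
        Pron: it
      RelC
        Rel: that
        VP
          V: photographed
          NP
            Det: this
            N: balcony
The bracketing above is licensed at every node by one of the given productions, with S at the root.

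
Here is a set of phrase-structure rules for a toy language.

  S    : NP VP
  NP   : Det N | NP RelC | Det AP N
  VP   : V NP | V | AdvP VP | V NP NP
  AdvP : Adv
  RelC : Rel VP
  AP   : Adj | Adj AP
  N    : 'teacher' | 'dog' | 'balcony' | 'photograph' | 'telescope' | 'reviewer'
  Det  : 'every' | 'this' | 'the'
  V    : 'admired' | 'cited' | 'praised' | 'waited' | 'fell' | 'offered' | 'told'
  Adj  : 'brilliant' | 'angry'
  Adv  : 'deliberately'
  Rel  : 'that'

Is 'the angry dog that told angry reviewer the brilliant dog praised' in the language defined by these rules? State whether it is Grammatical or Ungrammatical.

Ungrammatical

A V word can never sit immediately before an Adj word in any string this grammar generates, so the substring 'told angry' rules out a derivation.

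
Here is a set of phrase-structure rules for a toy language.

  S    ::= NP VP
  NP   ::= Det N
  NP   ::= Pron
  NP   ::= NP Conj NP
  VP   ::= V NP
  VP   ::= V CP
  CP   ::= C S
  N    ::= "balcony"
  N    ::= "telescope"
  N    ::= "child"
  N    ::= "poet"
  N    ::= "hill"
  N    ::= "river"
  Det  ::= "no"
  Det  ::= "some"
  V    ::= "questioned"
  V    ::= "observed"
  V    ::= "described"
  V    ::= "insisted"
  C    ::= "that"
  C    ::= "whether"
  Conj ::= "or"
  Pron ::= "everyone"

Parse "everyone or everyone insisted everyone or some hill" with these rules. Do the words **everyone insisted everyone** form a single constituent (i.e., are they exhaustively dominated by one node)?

No

[S [NP [NP [Pron everyone]] [Conj or] [NP [Pron everyone]]] [VP [V insisted] [NP [NP [Pron everyone]] [Conj or] [NP [Det some] [N hill]]]]]
The smallest constituent containing 'everyone insisted everyone' is the S spanning 'everyone or everyone insisted everyone or some hill'; no single node in the tree dominates exactly the given words.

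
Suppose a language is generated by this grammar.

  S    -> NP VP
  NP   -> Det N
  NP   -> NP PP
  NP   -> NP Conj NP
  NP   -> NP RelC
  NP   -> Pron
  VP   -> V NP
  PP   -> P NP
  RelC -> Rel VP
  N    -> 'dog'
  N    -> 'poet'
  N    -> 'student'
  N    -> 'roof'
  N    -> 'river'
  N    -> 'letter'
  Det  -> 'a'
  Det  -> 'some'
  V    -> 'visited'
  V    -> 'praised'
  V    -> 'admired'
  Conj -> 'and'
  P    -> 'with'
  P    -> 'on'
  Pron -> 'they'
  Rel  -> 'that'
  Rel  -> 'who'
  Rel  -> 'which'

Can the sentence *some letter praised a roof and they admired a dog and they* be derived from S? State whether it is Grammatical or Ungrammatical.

Ungrammatical

For S → NP VP, the only prefix that parses as NP is 'some letter', but the remainder 'praised a roof and they admired a dog and they' is not a VP under these rules.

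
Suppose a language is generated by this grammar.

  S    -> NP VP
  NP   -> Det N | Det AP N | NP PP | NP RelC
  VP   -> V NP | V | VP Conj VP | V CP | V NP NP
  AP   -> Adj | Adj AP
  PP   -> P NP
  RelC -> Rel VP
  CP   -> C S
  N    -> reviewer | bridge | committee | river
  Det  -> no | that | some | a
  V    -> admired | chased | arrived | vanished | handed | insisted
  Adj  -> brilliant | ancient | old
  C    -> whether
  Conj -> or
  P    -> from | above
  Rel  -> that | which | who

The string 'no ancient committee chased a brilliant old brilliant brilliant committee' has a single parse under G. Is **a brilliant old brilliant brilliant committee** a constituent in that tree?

Yes

[S [NP [Det no] [AP [Adj ancient]] [N committee]] [VP [V chased] [NP [Det a] [AP [Adj brilliant] [AP [Adj old] [AP [Adj brilliant] [AP [Adj brilliant]]]]] [N committee]]]]
The words 'a brilliant old brilliant brilliant committee' are exhaustively dominated by a single NP node (built by NP → Det AP N), so they form a constituent.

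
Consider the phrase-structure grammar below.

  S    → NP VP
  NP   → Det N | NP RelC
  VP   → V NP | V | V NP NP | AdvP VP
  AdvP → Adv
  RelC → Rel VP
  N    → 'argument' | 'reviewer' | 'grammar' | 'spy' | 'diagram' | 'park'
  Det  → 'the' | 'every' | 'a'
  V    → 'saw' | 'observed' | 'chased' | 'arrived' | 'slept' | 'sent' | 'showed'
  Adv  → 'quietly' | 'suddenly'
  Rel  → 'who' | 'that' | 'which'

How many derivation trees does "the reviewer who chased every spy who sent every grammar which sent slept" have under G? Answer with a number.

7

Two of the 7 distinct bracketings:
[S [NP [NP [Det the] [N reviewer]] [RelC [Rel who] [VP [V chased] [NP [NP [Det every] [N spy]] [RelC [Rel who] [VP [V sent] [NP [NP [Det every] [N grammar]] [RelC [Rel which] [VP [V sent]]]]]]]]]] [VP [V slept]]]
[S [NP [NP [Det the] [N reviewer]] [RelC [Rel who] [VP [V chased] [NP [NP [NP [Det every] [N spy]] [RelC [Rel who] [VP [V sent] [NP [Det every] [N grammar]]]]] [RelC [Rel which] [VP [V sent]]]]]]] [VP [V slept]]]
The trees differ in how a recursive rule is bracketed over the same span.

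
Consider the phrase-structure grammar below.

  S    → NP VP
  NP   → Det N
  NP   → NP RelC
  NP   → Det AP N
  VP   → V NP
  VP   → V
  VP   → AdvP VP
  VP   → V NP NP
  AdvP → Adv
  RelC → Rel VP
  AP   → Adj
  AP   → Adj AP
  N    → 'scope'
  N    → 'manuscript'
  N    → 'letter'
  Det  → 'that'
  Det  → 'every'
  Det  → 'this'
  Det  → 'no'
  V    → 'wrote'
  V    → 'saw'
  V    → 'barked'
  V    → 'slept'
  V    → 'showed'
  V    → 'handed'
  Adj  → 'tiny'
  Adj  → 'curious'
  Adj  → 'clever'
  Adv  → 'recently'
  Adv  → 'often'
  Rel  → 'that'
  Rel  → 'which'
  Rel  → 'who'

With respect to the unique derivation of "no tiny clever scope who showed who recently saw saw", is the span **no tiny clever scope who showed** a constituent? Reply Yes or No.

[S [NP [NP [NP [Det no] [AP [Adj tiny] [AP [Adj clever]]] [N scope]] [RelC [Rel who] [VP [V showed]]]] [RelC [Rel who] [VP [AdvP [Adv recently]] [VP [V saw]]]]] [VP [V saw]]]
The words 'no tiny clever scope who showed' are exhaustively dominated by a single NP node (built by NP → NP RelC), so they form a constituent.

Yes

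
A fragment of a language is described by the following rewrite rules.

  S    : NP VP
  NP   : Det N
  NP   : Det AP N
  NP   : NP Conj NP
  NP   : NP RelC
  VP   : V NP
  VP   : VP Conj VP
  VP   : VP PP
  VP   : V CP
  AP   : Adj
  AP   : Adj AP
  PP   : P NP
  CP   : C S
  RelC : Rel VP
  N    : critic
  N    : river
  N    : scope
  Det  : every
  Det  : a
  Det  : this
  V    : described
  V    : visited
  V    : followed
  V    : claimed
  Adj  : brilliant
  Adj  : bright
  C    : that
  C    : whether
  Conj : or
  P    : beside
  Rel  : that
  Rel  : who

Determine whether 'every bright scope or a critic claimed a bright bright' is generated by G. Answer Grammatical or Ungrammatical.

Ungrammatical

For S → NP VP, every NP-prefix leaves a non-VP remainder: after 'every bright scope' the remainder is not a VP; after 'every bright scope or a critic' the remainder is not a VP.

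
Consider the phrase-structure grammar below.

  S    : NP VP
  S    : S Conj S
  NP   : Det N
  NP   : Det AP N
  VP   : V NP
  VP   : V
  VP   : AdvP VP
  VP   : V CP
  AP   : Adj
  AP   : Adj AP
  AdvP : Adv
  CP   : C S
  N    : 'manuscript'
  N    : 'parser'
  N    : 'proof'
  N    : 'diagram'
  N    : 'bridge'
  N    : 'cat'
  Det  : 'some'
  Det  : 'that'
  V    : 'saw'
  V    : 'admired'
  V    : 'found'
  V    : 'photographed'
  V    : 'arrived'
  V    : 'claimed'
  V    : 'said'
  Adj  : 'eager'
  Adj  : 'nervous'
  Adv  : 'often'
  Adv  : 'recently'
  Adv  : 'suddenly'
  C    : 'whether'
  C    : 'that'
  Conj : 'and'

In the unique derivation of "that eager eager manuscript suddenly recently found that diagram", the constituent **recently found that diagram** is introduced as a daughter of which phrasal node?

[S [NP [Det that] [AP [Adj eager] [AP [Adj eager]]] [N manuscript]] [VP [AdvP [Adv suddenly]] [VP [AdvP [Adv recently]] [VP [V found] [NP [Det that] [N diagram]]]]]]
The span 'recently found that diagram' is the VP node built by VP → AdvP VP.
Its mother is the VP built by VP → AdvP VP.

VP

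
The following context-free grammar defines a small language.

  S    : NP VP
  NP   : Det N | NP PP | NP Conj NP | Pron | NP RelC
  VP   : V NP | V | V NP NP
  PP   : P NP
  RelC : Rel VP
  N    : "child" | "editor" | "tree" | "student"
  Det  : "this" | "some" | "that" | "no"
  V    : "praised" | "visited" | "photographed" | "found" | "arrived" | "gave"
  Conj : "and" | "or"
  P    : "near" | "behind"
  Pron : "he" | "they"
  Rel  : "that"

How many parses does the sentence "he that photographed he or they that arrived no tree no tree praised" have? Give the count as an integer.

Two of the 7 distinct bracketings:
[S [NP [NP [NP [Pron he]] [RelC [Rel that] [VP [V photographed] [NP [Pron he]]]]] [Conj or] [NP [NP [Pron they]] [RelC [Rel that] [VP [V arrived] [NP [Det no] [N tree]] [NP [Det no] [N tree]]]]]] [VP [V praised]]]
[S [NP [NP [Pron he]] [RelC [Rel that] [VP [V photographed] [NP [NP [Pron he]] [Conj or] [NP [NP [Pron they]] [RelC [Rel that] [VP [V arrived] [NP [Det no] [N tree]] [NP [Det no] [N tree]]]]]]]]] [VP [V praised]]]
The trees differ in how a recursive rule is bracketed over the same span.

7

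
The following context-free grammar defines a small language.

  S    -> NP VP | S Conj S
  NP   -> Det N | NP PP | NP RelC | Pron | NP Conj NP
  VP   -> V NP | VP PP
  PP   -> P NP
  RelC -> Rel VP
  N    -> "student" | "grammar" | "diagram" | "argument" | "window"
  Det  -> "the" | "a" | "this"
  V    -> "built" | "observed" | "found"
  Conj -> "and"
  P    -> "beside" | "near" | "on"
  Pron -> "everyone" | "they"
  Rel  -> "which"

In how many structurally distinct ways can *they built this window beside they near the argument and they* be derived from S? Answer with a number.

Two of the 9 distinct bracketings:
[S [NP [Pron they]] [VP [V built] [NP [NP [Det this] [N window]] [PP [P beside] [NP [NP [Pron they]] [PP [P near] [NP [NP [Det the] [N argument]] [Conj and] [NP [Pron they]]]]]]]]]
[S [NP [Pron they]] [VP [V built] [NP [NP [Det this] [N window]] [PP [P beside] [NP [NP [NP [Pron they]] [PP [P near] [NP [Det the] [N argument]]]] [Conj and] [NP [Pron they]]]]]]]
The trees differ in how a recursive rule is bracketed over the same span.

9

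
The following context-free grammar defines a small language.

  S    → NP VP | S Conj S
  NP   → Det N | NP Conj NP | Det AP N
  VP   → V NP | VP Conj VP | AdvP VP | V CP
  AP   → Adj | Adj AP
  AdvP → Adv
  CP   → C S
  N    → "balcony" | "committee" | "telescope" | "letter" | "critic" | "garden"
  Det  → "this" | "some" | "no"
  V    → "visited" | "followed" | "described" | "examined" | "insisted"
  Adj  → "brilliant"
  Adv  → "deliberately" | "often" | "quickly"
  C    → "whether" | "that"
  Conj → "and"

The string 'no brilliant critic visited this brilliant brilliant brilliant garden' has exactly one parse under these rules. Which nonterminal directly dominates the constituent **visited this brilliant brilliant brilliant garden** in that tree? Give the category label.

S

S
  NP
    Det: no
    AP
      Adj: brilliant
    N: critic
  VP
    V: visited
    NP
      Det: this
      AP
        Adj: brilliant
        AP
          Adj: brilliant
          AP
            Adj: brilliant
      N: garden
The span 'visited this brilliant brilliant brilliant garden' is the VP node built by VP → V NP.
Its mother is the S built by S → NP VP.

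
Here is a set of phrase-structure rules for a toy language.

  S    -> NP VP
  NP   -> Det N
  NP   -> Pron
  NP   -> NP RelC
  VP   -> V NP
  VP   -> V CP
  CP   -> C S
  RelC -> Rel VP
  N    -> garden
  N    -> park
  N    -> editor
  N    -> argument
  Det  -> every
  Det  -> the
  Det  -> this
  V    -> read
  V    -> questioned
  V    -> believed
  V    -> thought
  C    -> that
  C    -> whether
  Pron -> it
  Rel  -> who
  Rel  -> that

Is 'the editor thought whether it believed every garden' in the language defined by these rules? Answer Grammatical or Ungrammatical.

Grammatical

[S [NP [Det the] [N editor]] [VP [V thought] [CP [C whether] [S [NP [Pron it]] [VP [V believed] [NP [Det every] [N garden]]]]]]]
The bracketing above is licensed at every node by one of the given productions, with S at the root.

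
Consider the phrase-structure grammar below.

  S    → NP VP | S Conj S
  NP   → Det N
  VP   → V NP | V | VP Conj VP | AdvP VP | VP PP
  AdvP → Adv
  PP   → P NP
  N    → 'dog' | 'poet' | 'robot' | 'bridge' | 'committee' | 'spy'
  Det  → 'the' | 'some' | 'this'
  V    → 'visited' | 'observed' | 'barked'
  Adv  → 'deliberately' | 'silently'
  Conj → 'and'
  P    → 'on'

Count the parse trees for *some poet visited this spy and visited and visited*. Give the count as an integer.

2

The two bracketings:
[S [NP [Det some] [N poet]] [VP [VP [V visited] [NP [Det this] [N spy]]] [Conj and] [VP [VP [V visited]] [Conj and] [VP [V visited]]]]]
[S [NP [Det some] [N poet]] [VP [VP [VP [V visited] [NP [Det this] [N spy]]] [Conj and] [VP [V visited]]] [Conj and] [VP [V visited]]]]
The trees differ in how a recursive rule is bracketed over the same span.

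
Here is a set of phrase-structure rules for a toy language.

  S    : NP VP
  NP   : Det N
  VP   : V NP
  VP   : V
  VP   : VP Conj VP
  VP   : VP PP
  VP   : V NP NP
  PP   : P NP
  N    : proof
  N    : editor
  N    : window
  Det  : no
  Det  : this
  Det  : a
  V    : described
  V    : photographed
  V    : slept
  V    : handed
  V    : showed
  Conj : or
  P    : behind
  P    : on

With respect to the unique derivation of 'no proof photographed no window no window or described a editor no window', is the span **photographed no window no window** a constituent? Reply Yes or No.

[S [NP [Det no] [N proof]] [VP [VP [V photographed] [NP [Det no] [N window]] [NP [Det no] [N window]]] [Conj or] [VP [V described] [NP [Det a] [N editor]] [NP [Det no] [N window]]]]]
The words 'photographed no window no window' are exhaustively dominated by a single VP node (built by VP → V NP NP), so they form a constituent.

Yes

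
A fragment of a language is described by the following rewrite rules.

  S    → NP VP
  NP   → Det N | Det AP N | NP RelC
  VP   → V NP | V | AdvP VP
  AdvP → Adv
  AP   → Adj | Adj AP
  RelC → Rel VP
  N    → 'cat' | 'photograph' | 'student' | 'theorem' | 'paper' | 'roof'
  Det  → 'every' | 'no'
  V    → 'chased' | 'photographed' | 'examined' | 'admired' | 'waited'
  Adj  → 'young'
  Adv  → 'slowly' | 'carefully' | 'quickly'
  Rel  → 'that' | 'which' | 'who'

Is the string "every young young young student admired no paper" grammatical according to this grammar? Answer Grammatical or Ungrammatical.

[S [NP [Det every] [AP [Adj young] [AP [Adj young] [AP [Adj young]]]] [N student]] [VP [V admired] [NP [Det no] [N paper]]]]
Each bracket corresponds to one application of a listed rule, so the string is derivable from S.

Grammatical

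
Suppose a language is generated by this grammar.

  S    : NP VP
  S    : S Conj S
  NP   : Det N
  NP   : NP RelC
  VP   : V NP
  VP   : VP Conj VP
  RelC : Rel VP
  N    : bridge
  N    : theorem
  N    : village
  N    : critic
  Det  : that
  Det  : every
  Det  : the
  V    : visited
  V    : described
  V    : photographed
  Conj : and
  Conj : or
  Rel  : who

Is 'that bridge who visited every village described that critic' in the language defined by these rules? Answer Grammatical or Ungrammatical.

[S [NP [NP [Det that] [N bridge]] [RelC [Rel who] [VP [V visited] [NP [Det every] [N village]]]]] [VP [V described] [NP [Det that] [N critic]]]]
Each bracket corresponds to one application of a listed rule, so the string is derivable from S.

Grammatical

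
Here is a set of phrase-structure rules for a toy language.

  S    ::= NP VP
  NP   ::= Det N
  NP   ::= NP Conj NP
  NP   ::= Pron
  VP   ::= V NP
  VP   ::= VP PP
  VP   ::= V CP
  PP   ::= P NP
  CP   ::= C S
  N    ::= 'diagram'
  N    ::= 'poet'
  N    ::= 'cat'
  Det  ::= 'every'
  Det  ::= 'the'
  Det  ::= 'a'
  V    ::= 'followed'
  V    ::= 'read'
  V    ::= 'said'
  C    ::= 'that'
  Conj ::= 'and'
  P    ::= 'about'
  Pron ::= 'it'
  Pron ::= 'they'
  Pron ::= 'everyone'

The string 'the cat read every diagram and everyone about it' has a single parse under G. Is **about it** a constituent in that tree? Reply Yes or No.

Yes

[S [NP [Det the] [N cat]] [VP [VP [V read] [NP [NP [Det every] [N diagram]] [Conj and] [NP [Pron everyone]]]] [PP [P about] [NP [Pron it]]]]]
The words 'about it' are exhaustively dominated by a single PP node (built by PP → P NP), so they form a constituent.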